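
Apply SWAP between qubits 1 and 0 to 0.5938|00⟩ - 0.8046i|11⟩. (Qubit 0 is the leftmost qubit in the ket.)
0.5938|00⟩ - 0.8046i|11⟩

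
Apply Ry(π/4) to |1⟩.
-0.3827|0⟩ + 0.9239|1⟩

Ry(π/4) = [[cos(θ/2), −sin(θ/2)], [sin(θ/2), cos(θ/2)]]; θ = π/4, cos(θ/2) ≈ 0.92388, sin(θ/2) ≈ 0.382683.
With a = amp(|0⟩) = 0 and b = amp(|1⟩) = 1:
new amp(|0⟩) = (0.92388)·a + (-0.382683)·b = -0.3827
new amp(|1⟩) = (0.382683)·a + (0.92388)·b = 0.9239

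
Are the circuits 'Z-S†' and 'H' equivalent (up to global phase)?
No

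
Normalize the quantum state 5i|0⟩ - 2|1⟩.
0.9285i|0⟩ - 0.3714|1⟩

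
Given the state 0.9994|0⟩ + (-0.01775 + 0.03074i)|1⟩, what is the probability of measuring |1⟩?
0.00126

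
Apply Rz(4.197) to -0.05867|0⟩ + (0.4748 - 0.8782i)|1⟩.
(0.02954 + 0.05069i)|0⟩ + (0.5196 + 0.8524i)|1⟩

Rz(4.197) = [[e^(−iθ/2), 0], [0, e^(iθ/2)]] with e^(±iθ/2) = cos(θ/2) ± i·sin(θ/2); θ = 4.197, cos(θ/2) ≈ -0.503551, sin(θ/2) ≈ 0.863966.
With a = amp(|0⟩) = -0.05867 and b = amp(|1⟩) = (0.4748 - 0.8782i):
new amp(|0⟩) = (-0.503551 - 0.863966i)·a = (0.02954 + 0.05069i)
new amp(|1⟩) = (-0.503551 + 0.863966i)·b = (0.5196 + 0.8524i)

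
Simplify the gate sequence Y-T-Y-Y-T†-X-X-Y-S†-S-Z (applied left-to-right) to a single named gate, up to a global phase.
Z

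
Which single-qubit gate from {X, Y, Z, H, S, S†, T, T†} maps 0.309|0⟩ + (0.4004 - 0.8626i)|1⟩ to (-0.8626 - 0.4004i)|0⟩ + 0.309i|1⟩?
Y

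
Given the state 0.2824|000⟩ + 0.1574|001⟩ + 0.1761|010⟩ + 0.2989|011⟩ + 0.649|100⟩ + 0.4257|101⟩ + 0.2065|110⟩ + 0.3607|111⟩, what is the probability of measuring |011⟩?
0.08934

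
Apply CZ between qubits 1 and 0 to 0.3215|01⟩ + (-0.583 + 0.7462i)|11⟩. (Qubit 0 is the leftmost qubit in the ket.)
0.3215|01⟩ + (0.583 - 0.7462i)|11⟩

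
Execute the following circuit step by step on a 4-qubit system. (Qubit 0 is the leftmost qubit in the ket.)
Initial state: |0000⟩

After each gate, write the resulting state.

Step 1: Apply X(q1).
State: |0100⟩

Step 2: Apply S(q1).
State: i|0100⟩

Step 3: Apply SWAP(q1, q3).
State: i|0001⟩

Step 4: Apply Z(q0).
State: i|0001⟩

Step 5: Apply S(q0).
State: i|0001⟩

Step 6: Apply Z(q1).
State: i|0001⟩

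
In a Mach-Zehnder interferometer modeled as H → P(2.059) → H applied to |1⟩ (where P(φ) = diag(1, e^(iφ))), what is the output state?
(0.7345 - 0.4416i)|0⟩ + (0.2655 + 0.4416i)|1⟩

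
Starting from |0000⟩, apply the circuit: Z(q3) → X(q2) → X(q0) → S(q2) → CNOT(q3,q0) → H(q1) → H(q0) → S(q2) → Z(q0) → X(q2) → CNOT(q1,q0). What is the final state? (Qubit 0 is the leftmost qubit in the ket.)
-1/2|0000⟩ - 1/2|0100⟩ - 1/2|1000⟩ - 1/2|1100⟩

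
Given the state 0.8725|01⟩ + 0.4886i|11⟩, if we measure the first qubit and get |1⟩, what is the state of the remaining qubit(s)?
i|1⟩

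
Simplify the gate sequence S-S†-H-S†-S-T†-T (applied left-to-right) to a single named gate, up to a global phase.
H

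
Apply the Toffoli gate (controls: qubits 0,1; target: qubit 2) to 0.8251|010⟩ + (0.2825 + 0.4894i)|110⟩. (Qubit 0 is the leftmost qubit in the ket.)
0.8251|010⟩ + (0.2825 + 0.4894i)|111⟩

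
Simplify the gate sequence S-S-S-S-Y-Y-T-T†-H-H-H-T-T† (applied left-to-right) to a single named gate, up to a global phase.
H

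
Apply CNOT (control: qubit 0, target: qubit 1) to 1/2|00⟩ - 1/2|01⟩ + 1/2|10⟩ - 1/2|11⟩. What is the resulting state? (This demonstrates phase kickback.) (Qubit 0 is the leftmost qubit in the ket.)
1/2|00⟩ - 1/2|01⟩ - 1/2|10⟩ + 1/2|11⟩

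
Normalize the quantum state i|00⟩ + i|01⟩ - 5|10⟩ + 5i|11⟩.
0.1387i|00⟩ + 0.1387i|01⟩ - 0.6934|10⟩ + 0.6934i|11⟩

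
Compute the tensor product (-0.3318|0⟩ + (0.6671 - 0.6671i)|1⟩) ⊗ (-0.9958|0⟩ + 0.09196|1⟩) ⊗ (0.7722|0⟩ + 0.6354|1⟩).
0.2551|000⟩ + 0.2099|001⟩ - 0.02356|010⟩ - 0.01939|011⟩ + (-0.513 + 0.513i)|100⟩ + (-0.4221 + 0.4221i)|101⟩ + (0.04737 - 0.04737i)|110⟩ + (0.03898 - 0.03898i)|111⟩

amp(|b₁b₂…⟩) = product of the factor amplitudes for bits b₁, b₂, …; only kets whose every factor amplitude is nonzero survive.
|000⟩: (-0.3318)(-0.9958)(0.7722) = 0.2551
|001⟩: (-0.3318)(-0.9958)(0.6354) = 0.2099
|010⟩: (-0.3318)(0.09196)(0.7722) = -0.02356
|011⟩: (-0.3318)(0.09196)(0.6354) = -0.01939
|100⟩: (0.6671 - 0.6671i)(-0.9958)(0.7722) = (-0.513 + 0.513i)
|101⟩: (0.6671 - 0.6671i)(-0.9958)(0.6354) = (-0.4221 + 0.4221i)
|110⟩: (0.6671 - 0.6671i)(0.09196)(0.7722) = (0.04737 - 0.04737i)
|111⟩: (0.6671 - 0.6671i)(0.09196)(0.6354) = (0.03898 - 0.03898i)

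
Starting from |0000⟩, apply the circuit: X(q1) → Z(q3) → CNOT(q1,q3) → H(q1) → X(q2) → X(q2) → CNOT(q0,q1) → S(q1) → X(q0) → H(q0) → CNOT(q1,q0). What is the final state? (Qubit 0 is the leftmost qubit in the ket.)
1/2|0001⟩ + (1/2)i|0101⟩ - 1/2|1001⟩ - (1/2)i|1101⟩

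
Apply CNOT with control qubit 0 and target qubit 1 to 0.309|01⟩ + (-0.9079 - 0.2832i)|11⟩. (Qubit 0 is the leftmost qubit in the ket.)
0.309|01⟩ + (-0.9079 - 0.2832i)|10⟩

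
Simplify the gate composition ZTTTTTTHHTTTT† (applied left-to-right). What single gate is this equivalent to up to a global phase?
Z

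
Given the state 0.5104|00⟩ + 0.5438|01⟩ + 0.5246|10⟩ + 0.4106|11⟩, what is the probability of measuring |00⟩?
0.2605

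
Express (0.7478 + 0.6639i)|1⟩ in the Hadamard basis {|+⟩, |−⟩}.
(0.5288 + 0.4694i)|+⟩ + (-0.5288 - 0.4694i)|−⟩

With |ψ⟩ = α|0⟩ + β|1⟩, the Hadamard-basis coefficients are ⟨+|ψ⟩ = (α + β)/√2 and ⟨−|ψ⟩ = (α − β)/√2.
Here α = 0, β = (0.7478 + 0.6639i): (α + β)/√2 = (0.5288 + 0.4694i), (α − β)/√2 = (-0.5288 - 0.4694i).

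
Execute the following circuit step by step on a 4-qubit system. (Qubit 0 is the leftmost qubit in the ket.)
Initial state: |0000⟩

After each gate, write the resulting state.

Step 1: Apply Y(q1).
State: i|0100⟩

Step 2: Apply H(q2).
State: (1/√2)i|0100⟩ + (1/√2)i|0110⟩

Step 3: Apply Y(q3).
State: -1/√2|0101⟩ - 1/√2|0111⟩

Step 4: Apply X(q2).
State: -1/√2|0101⟩ - 1/√2|0111⟩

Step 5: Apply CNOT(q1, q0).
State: -1/√2|1101⟩ - 1/√2|1111⟩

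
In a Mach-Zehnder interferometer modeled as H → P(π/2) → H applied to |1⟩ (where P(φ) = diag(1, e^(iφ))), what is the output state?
(1/2 - (1/2)i)|0⟩ + (1/2 + (1/2)i)|1⟩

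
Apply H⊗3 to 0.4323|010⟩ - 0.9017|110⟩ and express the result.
-0.166|000⟩ - 0.166|001⟩ + 0.166|010⟩ + 0.166|011⟩ + 0.4716|100⟩ + 0.4716|101⟩ - 0.4716|110⟩ - 0.4716|111⟩

H⊗3 gives amp(|y⟩) = (1/2√2) Σ_x (−1)^(x·y) amp(|x⟩), where x·y is the number of positions in which both x and y have a 1.
|000⟩: (0.4323 - 0.9017)/(2√2) = -0.166
|001⟩: (0.4323 - 0.9017)/(2√2) = -0.166
|010⟩: (-0.4323 + 0.9017)/(2√2) = 0.166
|011⟩: (-0.4323 + 0.9017)/(2√2) = 0.166
|100⟩: (0.4323 + 0.9017)/(2√2) = 0.4716
|101⟩: (0.4323 + 0.9017)/(2√2) = 0.4716
|110⟩: (-0.4323 - 0.9017)/(2√2) = -0.4716
|111⟩: (-0.4323 - 0.9017)/(2√2) = -0.4716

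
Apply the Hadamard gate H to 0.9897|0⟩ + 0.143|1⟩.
0.8009|0⟩ + 0.5987|1⟩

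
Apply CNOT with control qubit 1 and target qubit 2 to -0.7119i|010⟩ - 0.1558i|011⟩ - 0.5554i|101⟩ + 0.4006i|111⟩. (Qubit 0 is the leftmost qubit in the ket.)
-0.1558i|010⟩ - 0.7119i|011⟩ - 0.5554i|101⟩ + 0.4006i|110⟩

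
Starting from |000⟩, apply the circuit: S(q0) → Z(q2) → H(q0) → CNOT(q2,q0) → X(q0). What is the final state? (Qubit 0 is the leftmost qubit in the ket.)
1/√2|000⟩ + 1/√2|100⟩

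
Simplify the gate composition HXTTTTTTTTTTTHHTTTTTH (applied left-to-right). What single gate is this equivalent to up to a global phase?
Z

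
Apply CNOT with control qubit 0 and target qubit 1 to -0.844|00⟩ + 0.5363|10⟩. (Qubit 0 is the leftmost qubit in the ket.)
-0.844|00⟩ + 0.5363|11⟩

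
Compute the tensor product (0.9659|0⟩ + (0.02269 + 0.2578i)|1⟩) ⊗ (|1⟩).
0.9659|01⟩ + (0.02269 + 0.2578i)|11⟩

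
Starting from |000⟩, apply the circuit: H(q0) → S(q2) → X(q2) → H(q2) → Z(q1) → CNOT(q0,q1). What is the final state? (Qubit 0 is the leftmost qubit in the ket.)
1/2|000⟩ - 1/2|001⟩ + 1/2|110⟩ - 1/2|111⟩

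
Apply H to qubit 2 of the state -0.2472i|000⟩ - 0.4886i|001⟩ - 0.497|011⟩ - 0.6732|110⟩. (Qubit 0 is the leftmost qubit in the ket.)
-0.5203i|000⟩ + 0.1707i|001⟩ - 0.3514|010⟩ + 0.3514|011⟩ - 0.476|110⟩ - 0.476|111⟩

H on qubit 2 mixes each pair of kets that differ only in qubit 2: amplitudes (a, b) of (|…0…⟩, |…1…⟩) become ((a + b)/√2, (a − b)/√2). Kets absent from the input have amplitude 0.
(|000⟩, |001⟩): (a, b) = (-0.2472i, -0.4886i) → (-0.5203i, 0.1707i)
(|010⟩, |011⟩): (a, b) = (0, -0.497) → (-0.3514, 0.3514)
(|110⟩, |111⟩): (a, b) = (-0.6732, 0) → (-0.476, -0.476)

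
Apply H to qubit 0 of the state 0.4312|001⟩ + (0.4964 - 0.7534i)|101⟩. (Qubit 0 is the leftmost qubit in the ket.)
(0.6559 - 0.5327i)|001⟩ + (-0.0461 + 0.5327i)|101⟩

H on qubit 0 mixes each pair of kets that differ only in qubit 0: amplitudes (a, b) of (|…0…⟩, |…1…⟩) become ((a + b)/√2, (a − b)/√2). Kets absent from the input have amplitude 0.
(|001⟩, |101⟩): (a, b) = (0.4312, (0.4964 - 0.7534i)) → ((0.6559 - 0.5327i), (-0.0461 + 0.5327i))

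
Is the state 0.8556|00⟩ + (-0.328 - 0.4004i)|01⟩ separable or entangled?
Separable

Writing the state as a|00⟩ + b|01⟩ + c|10⟩ + d|11⟩, it is a product state iff ad − bc = 0.
Here (a, b, c, d) = (0.8556, (-0.328 - 0.4004i), 0, 0): ad − bc = (0.8556)(0) − (-0.328 - 0.4004i)(0) = 0, so the state is separable.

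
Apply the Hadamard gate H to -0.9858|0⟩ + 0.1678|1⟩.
-0.5784|0⟩ - 0.8157|1⟩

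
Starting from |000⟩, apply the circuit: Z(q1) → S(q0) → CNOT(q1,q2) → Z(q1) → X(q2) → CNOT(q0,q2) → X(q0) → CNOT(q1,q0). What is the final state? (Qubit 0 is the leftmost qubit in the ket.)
|101⟩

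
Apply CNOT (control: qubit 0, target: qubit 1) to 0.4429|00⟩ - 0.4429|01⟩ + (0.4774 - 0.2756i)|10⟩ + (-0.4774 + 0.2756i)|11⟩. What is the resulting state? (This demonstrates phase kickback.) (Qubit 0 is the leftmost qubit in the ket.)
0.4429|00⟩ - 0.4429|01⟩ + (-0.4774 + 0.2756i)|10⟩ + (0.4774 - 0.2756i)|11⟩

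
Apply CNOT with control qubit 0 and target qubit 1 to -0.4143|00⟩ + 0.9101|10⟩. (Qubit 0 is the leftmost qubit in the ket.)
-0.4143|00⟩ + 0.9101|11⟩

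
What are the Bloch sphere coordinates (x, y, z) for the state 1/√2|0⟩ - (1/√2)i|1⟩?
(0, -1, 0)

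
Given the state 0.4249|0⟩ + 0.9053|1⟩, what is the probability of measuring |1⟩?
0.8196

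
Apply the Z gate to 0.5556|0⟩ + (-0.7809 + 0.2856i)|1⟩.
0.5556|0⟩ + (0.7809 - 0.2856i)|1⟩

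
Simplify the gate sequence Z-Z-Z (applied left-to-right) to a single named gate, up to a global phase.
Z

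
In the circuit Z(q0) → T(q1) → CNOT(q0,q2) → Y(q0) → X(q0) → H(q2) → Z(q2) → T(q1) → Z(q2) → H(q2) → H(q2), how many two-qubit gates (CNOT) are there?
1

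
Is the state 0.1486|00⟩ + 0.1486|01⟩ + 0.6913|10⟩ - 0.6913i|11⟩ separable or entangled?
Entangled

Writing the state as a|00⟩ + b|01⟩ + c|10⟩ + d|11⟩, it is a product state iff ad − bc = 0.
Here (a, b, c, d) = (0.1486, 0.1486, 0.6913, -0.6913i): ad − bc = (0.1486)(-0.6913i) − (0.1486)(0.6913) = (-0.1027 - 0.1027i) ≠ 0, so the state is entangled.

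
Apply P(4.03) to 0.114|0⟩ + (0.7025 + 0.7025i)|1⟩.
0.114|0⟩ + (0.1022 - 0.9882i)|1⟩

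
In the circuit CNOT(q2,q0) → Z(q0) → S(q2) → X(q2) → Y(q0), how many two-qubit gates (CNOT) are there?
1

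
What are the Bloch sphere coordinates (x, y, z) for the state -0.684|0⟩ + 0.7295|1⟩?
(-0.998, 0, -0.06431)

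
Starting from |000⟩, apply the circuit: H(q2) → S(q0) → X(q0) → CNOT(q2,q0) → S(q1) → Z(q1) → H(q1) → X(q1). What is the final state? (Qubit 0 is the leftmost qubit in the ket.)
1/2|001⟩ + 1/2|011⟩ + 1/2|100⟩ + 1/2|110⟩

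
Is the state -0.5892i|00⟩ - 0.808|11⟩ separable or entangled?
Entangled

Writing the state as a|00⟩ + b|01⟩ + c|10⟩ + d|11⟩, it is a product state iff ad − bc = 0.
Here (a, b, c, d) = (-0.5892i, 0, 0, -0.808): ad − bc = (-0.5892i)(-0.808) − (0)(0) = 0.4761i ≠ 0, so the state is entangled.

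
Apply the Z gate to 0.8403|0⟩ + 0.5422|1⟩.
0.8403|0⟩ - 0.5422|1⟩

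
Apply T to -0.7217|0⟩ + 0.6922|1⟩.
-0.7217|0⟩ + (0.4895 + 0.4895i)|1⟩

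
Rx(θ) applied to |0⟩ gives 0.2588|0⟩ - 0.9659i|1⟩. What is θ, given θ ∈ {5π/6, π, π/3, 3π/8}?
5π/6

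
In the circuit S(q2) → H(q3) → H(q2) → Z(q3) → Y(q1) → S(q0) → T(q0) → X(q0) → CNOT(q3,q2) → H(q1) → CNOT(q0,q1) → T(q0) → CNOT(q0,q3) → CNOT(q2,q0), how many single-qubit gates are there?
10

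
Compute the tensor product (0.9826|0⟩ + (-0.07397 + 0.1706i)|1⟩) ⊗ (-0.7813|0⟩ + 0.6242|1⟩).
-0.7677|00⟩ + 0.6133|01⟩ + (0.05779 - 0.1333i)|10⟩ + (-0.04617 + 0.1065i)|11⟩

amp(|b₁b₂…⟩) = product of the factor amplitudes for bits b₁, b₂, …; only kets whose every factor amplitude is nonzero survive.
|00⟩: (0.9826)(-0.7813) = -0.7677
|01⟩: (0.9826)(0.6242) = 0.6133
|10⟩: (-0.07397 + 0.1706i)(-0.7813) = (0.05779 - 0.1333i)
|11⟩: (-0.07397 + 0.1706i)(0.6242) = (-0.04617 + 0.1065i)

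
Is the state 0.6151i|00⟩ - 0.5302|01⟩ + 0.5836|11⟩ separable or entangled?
Entangled

Writing the state as a|00⟩ + b|01⟩ + c|10⟩ + d|11⟩, it is a product state iff ad − bc = 0.
Here (a, b, c, d) = (0.6151i, -0.5302, 0, 0.5836): ad − bc = (0.6151i)(0.5836) − (-0.5302)(0) = 0.359i ≠ 0, so the state is entangled.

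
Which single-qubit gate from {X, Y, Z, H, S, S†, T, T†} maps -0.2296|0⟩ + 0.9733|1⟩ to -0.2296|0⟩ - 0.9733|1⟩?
Z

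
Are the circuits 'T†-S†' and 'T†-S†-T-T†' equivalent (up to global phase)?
Yes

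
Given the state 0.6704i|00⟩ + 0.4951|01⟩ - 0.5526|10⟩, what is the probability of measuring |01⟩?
0.2451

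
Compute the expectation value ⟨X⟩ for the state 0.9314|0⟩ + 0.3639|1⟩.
0.6779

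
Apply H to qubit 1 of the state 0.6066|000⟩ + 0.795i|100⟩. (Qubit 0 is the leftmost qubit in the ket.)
0.4289|000⟩ + 0.4289|010⟩ + 0.5621i|100⟩ + 0.5621i|110⟩

H on qubit 1 mixes each pair of kets that differ only in qubit 1: amplitudes (a, b) of (|…0…⟩, |…1…⟩) become ((a + b)/√2, (a − b)/√2). Kets absent from the input have amplitude 0.
(|000⟩, |010⟩): (a, b) = (0.6066, 0) → (0.4289, 0.4289)
(|100⟩, |110⟩): (a, b) = (0.795i, 0) → (0.5621i, 0.5621i)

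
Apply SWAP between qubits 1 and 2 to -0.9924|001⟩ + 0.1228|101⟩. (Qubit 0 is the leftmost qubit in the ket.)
-0.9924|010⟩ + 0.1228|110⟩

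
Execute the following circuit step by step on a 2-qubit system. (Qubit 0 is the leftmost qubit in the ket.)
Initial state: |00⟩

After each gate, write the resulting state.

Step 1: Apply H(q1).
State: 1/√2|00⟩ + 1/√2|01⟩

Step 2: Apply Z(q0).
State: 1/√2|00⟩ + 1/√2|01⟩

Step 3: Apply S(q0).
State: 1/√2|00⟩ + 1/√2|01⟩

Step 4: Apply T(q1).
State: 1/√2|00⟩ + (1/2 + (1/2)i)|01⟩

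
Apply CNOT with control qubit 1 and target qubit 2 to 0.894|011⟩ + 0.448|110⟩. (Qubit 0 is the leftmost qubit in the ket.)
0.894|010⟩ + 0.448|111⟩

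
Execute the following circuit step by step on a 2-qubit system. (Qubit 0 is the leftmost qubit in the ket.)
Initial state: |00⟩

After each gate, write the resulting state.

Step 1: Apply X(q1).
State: |01⟩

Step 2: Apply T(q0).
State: |01⟩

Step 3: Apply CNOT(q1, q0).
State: |11⟩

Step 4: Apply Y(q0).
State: -i|01⟩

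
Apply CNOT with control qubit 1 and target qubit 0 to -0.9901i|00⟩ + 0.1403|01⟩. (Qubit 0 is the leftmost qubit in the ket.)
-0.9901i|00⟩ + 0.1403|11⟩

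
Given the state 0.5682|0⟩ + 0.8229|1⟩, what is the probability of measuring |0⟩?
0.3229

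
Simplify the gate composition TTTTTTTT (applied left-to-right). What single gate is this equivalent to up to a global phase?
I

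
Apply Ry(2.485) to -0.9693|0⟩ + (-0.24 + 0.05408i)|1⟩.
(-0.08535 - 0.05119i)|0⟩ + (-0.9949 + 0.01744i)|1⟩

Ry(2.485) = [[cos(θ/2), −sin(θ/2)], [sin(θ/2), cos(θ/2)]]; θ = 2.485, cos(θ/2) ≈ 0.322431, sin(θ/2) ≈ 0.946593.
With a = amp(|0⟩) = -0.9693 and b = amp(|1⟩) = (-0.24 + 0.05408i):
new amp(|0⟩) = (0.322431)·a + (-0.946593)·b = (-0.08535 - 0.05119i)
new amp(|1⟩) = (0.946593)·a + (0.322431)·b = (-0.9949 + 0.01744i)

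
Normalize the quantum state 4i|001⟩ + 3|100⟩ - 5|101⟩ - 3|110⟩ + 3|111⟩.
0.4851i|001⟩ + 0.3638|100⟩ - 0.6063|101⟩ - 0.3638|110⟩ + 0.3638|111⟩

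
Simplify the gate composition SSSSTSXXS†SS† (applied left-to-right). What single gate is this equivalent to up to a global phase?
T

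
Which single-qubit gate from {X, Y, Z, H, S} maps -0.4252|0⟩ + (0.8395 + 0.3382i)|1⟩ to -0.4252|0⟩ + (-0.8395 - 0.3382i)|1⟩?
Z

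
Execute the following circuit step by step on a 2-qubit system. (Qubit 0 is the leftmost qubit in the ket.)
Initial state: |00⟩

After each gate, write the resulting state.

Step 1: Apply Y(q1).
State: i|01⟩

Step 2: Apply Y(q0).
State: -|11⟩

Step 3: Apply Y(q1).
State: i|10⟩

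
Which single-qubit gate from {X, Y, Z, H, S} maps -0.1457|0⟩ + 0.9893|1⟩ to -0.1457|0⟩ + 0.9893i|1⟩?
S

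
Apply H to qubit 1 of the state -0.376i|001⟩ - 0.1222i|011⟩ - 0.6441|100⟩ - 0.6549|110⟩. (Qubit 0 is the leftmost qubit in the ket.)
-0.3523i|001⟩ - 0.1795i|011⟩ - 0.9185|100⟩ + 0.007637|110⟩

H on qubit 1 mixes each pair of kets that differ only in qubit 1: amplitudes (a, b) of (|…0…⟩, |…1…⟩) become ((a + b)/√2, (a − b)/√2). Kets absent from the input have amplitude 0.
(|001⟩, |011⟩): (a, b) = (-0.376i, -0.1222i) → (-0.3523i, -0.1795i)
(|100⟩, |110⟩): (a, b) = (-0.6441, -0.6549) → (-0.9185, 0.007637)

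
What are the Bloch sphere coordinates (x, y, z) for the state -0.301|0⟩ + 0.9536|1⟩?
(-0.5741, 0, -0.8188)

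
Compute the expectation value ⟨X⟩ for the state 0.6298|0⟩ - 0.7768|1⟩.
-0.9785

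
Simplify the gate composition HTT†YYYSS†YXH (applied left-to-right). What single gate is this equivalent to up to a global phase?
Z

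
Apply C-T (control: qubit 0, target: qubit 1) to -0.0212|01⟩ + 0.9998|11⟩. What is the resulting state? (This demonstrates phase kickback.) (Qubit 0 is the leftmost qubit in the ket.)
-0.0212|01⟩ + (0.707 + 0.707i)|11⟩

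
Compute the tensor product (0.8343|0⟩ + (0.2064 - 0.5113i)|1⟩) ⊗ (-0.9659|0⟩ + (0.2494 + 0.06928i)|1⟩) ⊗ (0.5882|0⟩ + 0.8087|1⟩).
-0.474|000⟩ - 0.6517|001⟩ + (0.1224 + 0.034i)|010⟩ + (0.1683 + 0.04674i)|011⟩ + (-0.1173 + 0.2905i)|100⟩ + (-0.1612 + 0.3994i)|101⟩ + (0.05111 - 0.0666i)|110⟩ + (0.07028 - 0.09156i)|111⟩

amp(|b₁b₂…⟩) = product of the factor amplitudes for bits b₁, b₂, …; only kets whose every factor amplitude is nonzero survive.
|000⟩: (0.8343)(-0.9659)(0.5882) = -0.474
|001⟩: (0.8343)(-0.9659)(0.8087) = -0.6517
|010⟩: (0.8343)(0.2494 + 0.06928i)(0.5882) = (0.1224 + 0.034i)
|011⟩: (0.8343)(0.2494 + 0.06928i)(0.8087) = (0.1683 + 0.04674i)
|100⟩: (0.2064 - 0.5113i)(-0.9659)(0.5882) = (-0.1173 + 0.2905i)
|101⟩: (0.2064 - 0.5113i)(-0.9659)(0.8087) = (-0.1612 + 0.3994i)
|110⟩: (0.2064 - 0.5113i)(0.2494 + 0.06928i)(0.5882) = (0.05111 - 0.0666i)
|111⟩: (0.2064 - 0.5113i)(0.2494 + 0.06928i)(0.8087) = (0.07028 - 0.09156i)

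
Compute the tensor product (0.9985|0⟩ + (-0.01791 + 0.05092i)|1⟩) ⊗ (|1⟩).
0.9985|01⟩ + (-0.01791 + 0.05092i)|11⟩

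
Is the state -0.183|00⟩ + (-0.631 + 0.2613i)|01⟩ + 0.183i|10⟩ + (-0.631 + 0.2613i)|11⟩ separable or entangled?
Entangled

Writing the state as a|00⟩ + b|01⟩ + c|10⟩ + d|11⟩, it is a product state iff ad − bc = 0.
Here (a, b, c, d) = (-0.183, (-0.631 + 0.2613i), 0.183i, (-0.631 + 0.2613i)): ad − bc = (-0.183)(-0.631 + 0.2613i) − (-0.631 + 0.2613i)(0.183i) = (0.1633 + 0.06766i) ≠ 0, so the state is entangled.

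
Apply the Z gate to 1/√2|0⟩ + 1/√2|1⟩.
1/√2|0⟩ - 1/√2|1⟩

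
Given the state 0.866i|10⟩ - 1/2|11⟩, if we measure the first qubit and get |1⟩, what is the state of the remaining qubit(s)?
0.866i|0⟩ - 0.5|1⟩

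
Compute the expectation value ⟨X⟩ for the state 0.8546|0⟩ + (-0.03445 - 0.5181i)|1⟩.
-0.05888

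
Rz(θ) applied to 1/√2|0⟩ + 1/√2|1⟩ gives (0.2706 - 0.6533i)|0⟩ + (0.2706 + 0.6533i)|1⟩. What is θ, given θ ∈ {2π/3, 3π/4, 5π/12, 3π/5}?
3π/4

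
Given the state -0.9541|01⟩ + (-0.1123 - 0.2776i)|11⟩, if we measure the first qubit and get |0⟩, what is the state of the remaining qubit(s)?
-|1⟩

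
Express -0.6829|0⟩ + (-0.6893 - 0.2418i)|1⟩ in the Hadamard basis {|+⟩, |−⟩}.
(-0.9703 - 0.171i)|+⟩ + (0.004525 + 0.171i)|−⟩

With |ψ⟩ = α|0⟩ + β|1⟩, the Hadamard-basis coefficients are ⟨+|ψ⟩ = (α + β)/√2 and ⟨−|ψ⟩ = (α − β)/√2.
Here α = -0.6829, β = (-0.6893 - 0.2418i): (α + β)/√2 = (-0.9703 - 0.171i), (α − β)/√2 = (0.004525 + 0.171i).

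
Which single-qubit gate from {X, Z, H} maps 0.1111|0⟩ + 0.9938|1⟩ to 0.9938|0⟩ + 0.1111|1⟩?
X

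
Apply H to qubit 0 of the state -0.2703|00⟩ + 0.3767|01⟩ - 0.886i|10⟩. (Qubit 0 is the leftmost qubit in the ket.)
(-0.1911 - 0.6265i)|00⟩ + 0.2664|01⟩ + (-0.1911 + 0.6265i)|10⟩ + 0.2664|11⟩

H on qubit 0 mixes each pair of kets that differ only in qubit 0: amplitudes (a, b) of (|…0…⟩, |…1…⟩) become ((a + b)/√2, (a − b)/√2). Kets absent from the input have amplitude 0.
(|00⟩, |10⟩): (a, b) = (-0.2703, -0.886i) → ((-0.1911 - 0.6265i), (-0.1911 + 0.6265i))
(|01⟩, |11⟩): (a, b) = (0.3767, 0) → (0.2664, 0.2664)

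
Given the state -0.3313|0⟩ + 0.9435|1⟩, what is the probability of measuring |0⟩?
0.1098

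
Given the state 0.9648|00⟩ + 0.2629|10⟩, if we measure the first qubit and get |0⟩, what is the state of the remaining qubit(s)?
|0⟩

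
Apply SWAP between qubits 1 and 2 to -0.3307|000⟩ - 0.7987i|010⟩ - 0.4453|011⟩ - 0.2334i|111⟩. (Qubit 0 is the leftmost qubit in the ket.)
-0.3307|000⟩ - 0.7987i|001⟩ - 0.4453|011⟩ - 0.2334i|111⟩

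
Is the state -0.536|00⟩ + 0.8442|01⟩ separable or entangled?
Separable

Writing the state as a|00⟩ + b|01⟩ + c|10⟩ + d|11⟩, it is a product state iff ad − bc = 0.
Here (a, b, c, d) = (-0.536, 0.8442, 0, 0): ad − bc = (-0.536)(0) − (0.8442)(0) = 0, so the state is separable.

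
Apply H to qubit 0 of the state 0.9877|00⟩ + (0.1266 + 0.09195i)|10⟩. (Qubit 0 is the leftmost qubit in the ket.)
(0.7879 + 0.06502i)|00⟩ + (0.6089 - 0.06502i)|10⟩

H on qubit 0 mixes each pair of kets that differ only in qubit 0: amplitudes (a, b) of (|…0…⟩, |…1…⟩) become ((a + b)/√2, (a − b)/√2). Kets absent from the input have amplitude 0.
(|00⟩, |10⟩): (a, b) = (0.9877, (0.1266 + 0.09195i)) → ((0.7879 + 0.06502i), (0.6089 - 0.06502i))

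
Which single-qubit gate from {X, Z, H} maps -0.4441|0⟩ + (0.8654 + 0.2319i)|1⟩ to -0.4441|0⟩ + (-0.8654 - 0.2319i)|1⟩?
Z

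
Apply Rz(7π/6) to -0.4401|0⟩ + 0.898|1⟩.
(0.1139 + 0.4251i)|0⟩ + (-0.2324 + 0.8674i)|1⟩

Rz(7π/6) = [[e^(−iθ/2), 0], [0, e^(iθ/2)]] with e^(±iθ/2) = cos(θ/2) ± i·sin(θ/2); θ = 7π/6, cos(θ/2) ≈ -0.258819, sin(θ/2) ≈ 0.965926.
With a = amp(|0⟩) = -0.4401 and b = amp(|1⟩) = 0.898:
new amp(|0⟩) = (-0.258819 - 0.965926i)·a = (0.1139 + 0.4251i)
new amp(|1⟩) = (-0.258819 + 0.965926i)·b = (-0.2324 + 0.8674i)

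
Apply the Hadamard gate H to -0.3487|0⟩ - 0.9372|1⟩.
-0.9093|0⟩ + 0.4161|1⟩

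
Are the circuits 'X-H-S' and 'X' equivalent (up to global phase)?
No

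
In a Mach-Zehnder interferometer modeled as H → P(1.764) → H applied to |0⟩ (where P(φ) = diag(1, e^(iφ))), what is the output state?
(0.404 + 0.4907i)|0⟩ + (0.596 - 0.4907i)|1⟩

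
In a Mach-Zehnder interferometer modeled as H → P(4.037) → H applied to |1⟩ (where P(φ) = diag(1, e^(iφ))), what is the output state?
(0.8126 + 0.3902i)|0⟩ + (0.1874 - 0.3902i)|1⟩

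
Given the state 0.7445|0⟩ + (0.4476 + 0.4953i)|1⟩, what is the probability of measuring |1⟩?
0.4457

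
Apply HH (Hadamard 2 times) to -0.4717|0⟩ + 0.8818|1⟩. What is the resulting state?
-0.4717|0⟩ + 0.8818|1⟩

H² = I, so an even number of Hadamards cancels: H^2 = I and the state is unchanged.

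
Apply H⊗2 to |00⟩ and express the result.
1/2|00⟩ + 1/2|01⟩ + 1/2|10⟩ + 1/2|11⟩

H⊗2 gives amp(|y⟩) = (1/2) Σ_x (−1)^(x·y) amp(|x⟩), where x·y is the number of positions in which both x and y have a 1.
|00⟩: (1)/2 = 1/2
|01⟩: (1)/2 = 1/2
|10⟩: (1)/2 = 1/2
|11⟩: (1)/2 = 1/2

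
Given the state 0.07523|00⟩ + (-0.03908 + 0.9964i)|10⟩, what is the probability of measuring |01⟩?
0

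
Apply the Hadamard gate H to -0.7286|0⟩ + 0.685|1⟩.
-0.03083|0⟩ - 0.9996|1⟩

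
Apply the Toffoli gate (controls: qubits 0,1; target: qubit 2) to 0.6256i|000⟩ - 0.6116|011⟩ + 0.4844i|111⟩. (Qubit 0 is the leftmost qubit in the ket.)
0.6256i|000⟩ - 0.6116|011⟩ + 0.4844i|110⟩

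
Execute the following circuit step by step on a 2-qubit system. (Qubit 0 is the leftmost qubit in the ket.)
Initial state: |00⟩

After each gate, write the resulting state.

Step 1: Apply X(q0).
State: |10⟩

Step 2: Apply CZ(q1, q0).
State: |10⟩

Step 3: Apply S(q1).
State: |10⟩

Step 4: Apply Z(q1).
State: |10⟩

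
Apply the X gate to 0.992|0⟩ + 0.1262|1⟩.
0.1262|0⟩ + 0.992|1⟩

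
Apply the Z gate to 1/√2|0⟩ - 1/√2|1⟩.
1/√2|0⟩ + 1/√2|1⟩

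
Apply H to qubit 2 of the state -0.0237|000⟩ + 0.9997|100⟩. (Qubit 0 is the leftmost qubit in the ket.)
-0.01676|000⟩ - 0.01676|001⟩ + 0.7069|100⟩ + 0.7069|101⟩

H on qubit 2 mixes each pair of kets that differ only in qubit 2: amplitudes (a, b) of (|…0…⟩, |…1…⟩) become ((a + b)/√2, (a − b)/√2). Kets absent from the input have amplitude 0.
(|000⟩, |001⟩): (a, b) = (-0.0237, 0) → (-0.01676, -0.01676)
(|100⟩, |101⟩): (a, b) = (0.9997, 0) → (0.7069, 0.7069)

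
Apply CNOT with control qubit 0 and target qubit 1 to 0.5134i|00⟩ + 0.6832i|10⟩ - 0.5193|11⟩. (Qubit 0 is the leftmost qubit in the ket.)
0.5134i|00⟩ - 0.5193|10⟩ + 0.6832i|11⟩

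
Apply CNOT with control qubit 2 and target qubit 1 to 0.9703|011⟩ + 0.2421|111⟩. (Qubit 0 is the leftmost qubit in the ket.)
0.9703|001⟩ + 0.2421|101⟩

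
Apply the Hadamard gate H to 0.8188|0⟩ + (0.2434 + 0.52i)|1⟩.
(0.7511 + 0.3677i)|0⟩ + (0.4069 - 0.3677i)|1⟩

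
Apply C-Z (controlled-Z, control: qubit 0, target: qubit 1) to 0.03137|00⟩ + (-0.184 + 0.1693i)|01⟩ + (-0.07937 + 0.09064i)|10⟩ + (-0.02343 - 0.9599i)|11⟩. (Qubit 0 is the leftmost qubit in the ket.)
0.03137|00⟩ + (-0.184 + 0.1693i)|01⟩ + (-0.07937 + 0.09064i)|10⟩ + (0.02343 + 0.9599i)|11⟩

C-Z leaves the control-|0⟩ kets |00⟩, |01⟩ unchanged and applies Z to qubit 1 on the control-|1⟩ pair (|10⟩, |11⟩).
Z = [[1, 0], [0, -1]].
With a = amp(|10⟩) = (-0.07937 + 0.09064i) and b = amp(|11⟩) = (-0.02343 - 0.9599i):
new amp(|10⟩) = (1)·a = (-0.07937 + 0.09064i)
new amp(|11⟩) = (-1)·b = (0.02343 + 0.9599i)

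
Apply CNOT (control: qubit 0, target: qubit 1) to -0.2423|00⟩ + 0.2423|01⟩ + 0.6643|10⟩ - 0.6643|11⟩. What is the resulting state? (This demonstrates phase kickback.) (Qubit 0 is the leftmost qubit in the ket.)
-0.2423|00⟩ + 0.2423|01⟩ - 0.6643|10⟩ + 0.6643|11⟩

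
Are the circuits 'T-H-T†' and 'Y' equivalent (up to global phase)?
No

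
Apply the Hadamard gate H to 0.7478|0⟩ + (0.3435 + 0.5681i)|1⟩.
(0.7717 + 0.4017i)|0⟩ + (0.2859 - 0.4017i)|1⟩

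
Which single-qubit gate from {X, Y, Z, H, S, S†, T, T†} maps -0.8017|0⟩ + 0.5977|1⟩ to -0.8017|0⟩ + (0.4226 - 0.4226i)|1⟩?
T†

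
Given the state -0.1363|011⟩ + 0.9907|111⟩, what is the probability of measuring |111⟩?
0.9815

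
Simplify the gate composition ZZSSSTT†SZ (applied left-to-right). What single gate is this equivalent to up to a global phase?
Z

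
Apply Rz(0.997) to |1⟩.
(0.8783 + 0.4781i)|1⟩

Rz(0.997) = [[e^(−iθ/2), 0], [0, e^(iθ/2)]] with e^(±iθ/2) = cos(θ/2) ± i·sin(θ/2); θ = 0.997, cos(θ/2) ≈ 0.878301, sin(θ/2) ≈ 0.478109.
With a = amp(|0⟩) = 0 and b = amp(|1⟩) = 1:
new amp(|0⟩) = (0.878301 - 0.478109i)·a = 0
new amp(|1⟩) = (0.878301 + 0.478109i)·b = (0.8783 + 0.4781i)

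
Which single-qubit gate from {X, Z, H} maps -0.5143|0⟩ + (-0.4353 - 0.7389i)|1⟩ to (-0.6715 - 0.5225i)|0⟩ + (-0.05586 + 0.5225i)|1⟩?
H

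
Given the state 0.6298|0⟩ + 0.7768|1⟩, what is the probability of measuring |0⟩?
0.3966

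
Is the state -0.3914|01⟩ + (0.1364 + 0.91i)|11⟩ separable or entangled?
Separable

Writing the state as a|00⟩ + b|01⟩ + c|10⟩ + d|11⟩, it is a product state iff ad − bc = 0.
Here (a, b, c, d) = (0, -0.3914, 0, (0.1364 + 0.91i)): ad − bc = (0)(0.1364 + 0.91i) − (-0.3914)(0) = 0, so the state is separable.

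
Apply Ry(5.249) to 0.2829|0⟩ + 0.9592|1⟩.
-0.7201|0⟩ - 0.6939|1⟩

Ry(5.249) = [[cos(θ/2), −sin(θ/2)], [sin(θ/2), cos(θ/2)]]; θ = 5.249, cos(θ/2) ≈ -0.86926, sin(θ/2) ≈ 0.494355.
With a = amp(|0⟩) = 0.2829 and b = amp(|1⟩) = 0.9592:
new amp(|0⟩) = (-0.86926)·a + (-0.494355)·b = -0.7201
new amp(|1⟩) = (0.494355)·a + (-0.86926)·b = -0.6939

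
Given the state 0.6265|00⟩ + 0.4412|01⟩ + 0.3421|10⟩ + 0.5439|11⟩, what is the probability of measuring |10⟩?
0.117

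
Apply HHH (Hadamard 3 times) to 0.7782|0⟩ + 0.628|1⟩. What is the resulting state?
0.9943|0⟩ + 0.1062|1⟩

H² = I, so H^3 = H: a single Hadamard. With (a, b) = (0.7782, 0.628), H gives ((a + b)/√2, (a − b)/√2) = (0.9943, 0.1062).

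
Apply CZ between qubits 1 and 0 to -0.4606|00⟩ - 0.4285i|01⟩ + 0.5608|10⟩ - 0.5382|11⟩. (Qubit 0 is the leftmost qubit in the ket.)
-0.4606|00⟩ - 0.4285i|01⟩ + 0.5608|10⟩ + 0.5382|11⟩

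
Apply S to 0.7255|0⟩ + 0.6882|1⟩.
0.7255|0⟩ + 0.6882i|1⟩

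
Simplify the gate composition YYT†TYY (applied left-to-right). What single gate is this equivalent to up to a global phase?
I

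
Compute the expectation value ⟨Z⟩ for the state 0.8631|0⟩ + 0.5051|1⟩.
0.4898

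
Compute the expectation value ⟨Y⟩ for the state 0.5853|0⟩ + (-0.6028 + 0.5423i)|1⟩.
0.6348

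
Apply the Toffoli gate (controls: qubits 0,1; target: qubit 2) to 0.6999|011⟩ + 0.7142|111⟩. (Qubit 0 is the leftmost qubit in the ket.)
0.6999|011⟩ + 0.7142|110⟩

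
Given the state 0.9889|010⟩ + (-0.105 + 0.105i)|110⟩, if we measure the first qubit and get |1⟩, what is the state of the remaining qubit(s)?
(-1/√2 + (1/√2)i)|10⟩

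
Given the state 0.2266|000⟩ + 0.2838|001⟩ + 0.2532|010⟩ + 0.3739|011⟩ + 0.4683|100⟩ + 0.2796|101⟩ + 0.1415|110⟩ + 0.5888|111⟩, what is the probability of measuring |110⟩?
0.02002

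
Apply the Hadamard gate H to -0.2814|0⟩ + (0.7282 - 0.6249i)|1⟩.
(0.3159 - 0.4419i)|0⟩ + (-0.7139 + 0.4419i)|1⟩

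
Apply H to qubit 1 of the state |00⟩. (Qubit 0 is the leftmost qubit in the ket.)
1/√2|00⟩ + 1/√2|01⟩

H on qubit 1 mixes each pair of kets that differ only in qubit 1: amplitudes (a, b) of (|…0…⟩, |…1…⟩) become ((a + b)/√2, (a − b)/√2). Kets absent from the input have amplitude 0.
(|00⟩, |01⟩): (a, b) = (1, 0) → (1/√2, 1/√2)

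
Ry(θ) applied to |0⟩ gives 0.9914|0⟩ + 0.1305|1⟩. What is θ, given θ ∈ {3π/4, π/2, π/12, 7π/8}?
π/12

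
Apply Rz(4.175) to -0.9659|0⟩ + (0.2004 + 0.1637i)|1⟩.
(0.4772 + 0.8398i)|0⟩ + (-0.2413 + 0.09337i)|1⟩

Rz(4.175) = [[e^(−iθ/2), 0], [0, e^(iθ/2)]] with e^(±iθ/2) = cos(θ/2) ± i·sin(θ/2); θ = 4.175, cos(θ/2) ≈ -0.494017, sin(θ/2) ≈ 0.869452.
With a = amp(|0⟩) = -0.9659 and b = amp(|1⟩) = (0.2004 + 0.1637i):
new amp(|0⟩) = (-0.494017 - 0.869452i)·a = (0.4772 + 0.8398i)
new amp(|1⟩) = (-0.494017 + 0.869452i)·b = (-0.2413 + 0.09337i)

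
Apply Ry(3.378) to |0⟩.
-0.1179|0⟩ + 0.993|1⟩

Ry(3.378) = [[cos(θ/2), −sin(θ/2)], [sin(θ/2), cos(θ/2)]]; θ = 3.378, cos(θ/2) ≈ -0.117929, sin(θ/2) ≈ 0.993022.
With a = amp(|0⟩) = 1 and b = amp(|1⟩) = 0:
new amp(|0⟩) = (-0.117929)·a + (-0.993022)·b = -0.1179
new amp(|1⟩) = (0.993022)·a + (-0.117929)·b = 0.993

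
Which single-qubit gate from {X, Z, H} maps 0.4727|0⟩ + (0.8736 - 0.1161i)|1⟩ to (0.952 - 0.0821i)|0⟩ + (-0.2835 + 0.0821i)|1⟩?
H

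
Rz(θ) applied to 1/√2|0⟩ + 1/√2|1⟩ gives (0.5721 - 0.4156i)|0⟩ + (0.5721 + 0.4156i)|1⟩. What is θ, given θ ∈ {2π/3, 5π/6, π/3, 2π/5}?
2π/5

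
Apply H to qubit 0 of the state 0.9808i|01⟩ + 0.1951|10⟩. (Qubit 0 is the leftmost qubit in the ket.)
0.138|00⟩ + 0.6935i|01⟩ - 0.138|10⟩ + 0.6935i|11⟩

H on qubit 0 mixes each pair of kets that differ only in qubit 0: amplitudes (a, b) of (|…0…⟩, |…1…⟩) become ((a + b)/√2, (a − b)/√2). Kets absent from the input have amplitude 0.
(|00⟩, |10⟩): (a, b) = (0, 0.1951) → (0.138, -0.138)
(|01⟩, |11⟩): (a, b) = (0.9808i, 0) → (0.6935i, 0.6935i)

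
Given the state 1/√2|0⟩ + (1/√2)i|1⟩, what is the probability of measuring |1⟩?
1/2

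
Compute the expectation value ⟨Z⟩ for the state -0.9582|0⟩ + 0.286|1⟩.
0.8364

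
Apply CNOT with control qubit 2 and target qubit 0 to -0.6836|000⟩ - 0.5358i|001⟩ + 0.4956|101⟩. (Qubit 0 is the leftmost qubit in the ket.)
-0.6836|000⟩ + 0.4956|001⟩ - 0.5358i|101⟩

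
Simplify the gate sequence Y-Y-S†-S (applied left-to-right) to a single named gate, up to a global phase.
I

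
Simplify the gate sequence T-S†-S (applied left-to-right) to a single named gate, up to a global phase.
T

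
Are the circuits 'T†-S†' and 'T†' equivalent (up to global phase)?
No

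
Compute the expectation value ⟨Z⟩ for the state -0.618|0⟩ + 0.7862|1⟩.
-0.2362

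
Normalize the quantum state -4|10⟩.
-|10⟩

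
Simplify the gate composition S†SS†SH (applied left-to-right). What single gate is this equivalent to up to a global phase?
H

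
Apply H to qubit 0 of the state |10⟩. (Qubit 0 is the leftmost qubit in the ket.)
1/√2|00⟩ - 1/√2|10⟩

H on qubit 0 mixes each pair of kets that differ only in qubit 0: amplitudes (a, b) of (|…0…⟩, |…1…⟩) become ((a + b)/√2, (a − b)/√2). Kets absent from the input have amplitude 0.
(|00⟩, |10⟩): (a, b) = (0, 1) → (1/√2, -1/√2)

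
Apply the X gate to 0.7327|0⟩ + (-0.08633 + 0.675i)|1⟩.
(-0.08633 + 0.675i)|0⟩ + 0.7327|1⟩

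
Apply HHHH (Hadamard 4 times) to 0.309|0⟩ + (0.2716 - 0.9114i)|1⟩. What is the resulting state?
0.309|0⟩ + (0.2716 - 0.9114i)|1⟩

H² = I, so an even number of Hadamards cancels: H^4 = I and the state is unchanged.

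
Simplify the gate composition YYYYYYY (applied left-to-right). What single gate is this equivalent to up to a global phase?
Y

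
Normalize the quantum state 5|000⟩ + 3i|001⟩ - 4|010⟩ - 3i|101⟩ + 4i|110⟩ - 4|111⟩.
0.5241|000⟩ + 0.3145i|001⟩ - 0.4193|010⟩ - 0.3145i|101⟩ + 0.4193i|110⟩ - 0.4193|111⟩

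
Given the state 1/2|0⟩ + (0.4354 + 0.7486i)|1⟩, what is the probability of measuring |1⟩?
0.75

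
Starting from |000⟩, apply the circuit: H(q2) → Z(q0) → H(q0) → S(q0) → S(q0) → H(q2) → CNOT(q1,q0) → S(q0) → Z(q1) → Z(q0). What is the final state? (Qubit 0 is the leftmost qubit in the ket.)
1/√2|000⟩ + (1/√2)i|100⟩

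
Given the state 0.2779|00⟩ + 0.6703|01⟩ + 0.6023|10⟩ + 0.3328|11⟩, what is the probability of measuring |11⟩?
0.1108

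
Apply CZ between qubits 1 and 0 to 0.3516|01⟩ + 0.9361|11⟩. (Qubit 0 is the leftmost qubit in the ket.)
0.3516|01⟩ - 0.9361|11⟩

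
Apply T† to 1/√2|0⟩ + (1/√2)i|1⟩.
1/√2|0⟩ + (1/2 + (1/2)i)|1⟩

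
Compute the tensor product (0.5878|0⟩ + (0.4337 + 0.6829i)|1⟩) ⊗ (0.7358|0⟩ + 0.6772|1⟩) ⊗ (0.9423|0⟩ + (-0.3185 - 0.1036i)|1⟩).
0.4075|000⟩ + (-0.1378 - 0.04481i)|001⟩ + 0.3751|010⟩ + (-0.1268 - 0.04124i)|011⟩ + (0.3007 + 0.4735i)|100⟩ + (-0.04958 - 0.1931i)|101⟩ + (0.2768 + 0.4358i)|110⟩ + (-0.04563 - 0.1777i)|111⟩

amp(|b₁b₂…⟩) = product of the factor amplitudes for bits b₁, b₂, …; only kets whose every factor amplitude is nonzero survive.
|000⟩: (0.5878)(0.7358)(0.9423) = 0.4075
|001⟩: (0.5878)(0.7358)(-0.3185 - 0.1036i) = (-0.1378 - 0.04481i)
|010⟩: (0.5878)(0.6772)(0.9423) = 0.3751
|011⟩: (0.5878)(0.6772)(-0.3185 - 0.1036i) = (-0.1268 - 0.04124i)
|100⟩: (0.4337 + 0.6829i)(0.7358)(0.9423) = (0.3007 + 0.4735i)
|101⟩: (0.4337 + 0.6829i)(0.7358)(-0.3185 - 0.1036i) = (-0.04958 - 0.1931i)
|110⟩: (0.4337 + 0.6829i)(0.6772)(0.9423) = (0.2768 + 0.4358i)
|111⟩: (0.4337 + 0.6829i)(0.6772)(-0.3185 - 0.1036i) = (-0.04563 - 0.1777i)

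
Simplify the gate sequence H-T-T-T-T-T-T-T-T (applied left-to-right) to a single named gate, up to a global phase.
H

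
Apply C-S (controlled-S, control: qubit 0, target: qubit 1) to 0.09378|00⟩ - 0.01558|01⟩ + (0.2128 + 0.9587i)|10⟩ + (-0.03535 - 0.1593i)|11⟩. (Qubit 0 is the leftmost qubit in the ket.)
0.09378|00⟩ - 0.01558|01⟩ + (0.2128 + 0.9587i)|10⟩ + (0.1593 - 0.03535i)|11⟩

C-S leaves the control-|0⟩ kets |00⟩, |01⟩ unchanged and applies S to qubit 1 on the control-|1⟩ pair (|10⟩, |11⟩).
S = [[1, 0], [0, i]].
With a = amp(|10⟩) = (0.2128 + 0.9587i) and b = amp(|11⟩) = (-0.03535 - 0.1593i):
new amp(|10⟩) = (1)·a = (0.2128 + 0.9587i)
new amp(|11⟩) = (i)·b = (0.1593 - 0.03535i)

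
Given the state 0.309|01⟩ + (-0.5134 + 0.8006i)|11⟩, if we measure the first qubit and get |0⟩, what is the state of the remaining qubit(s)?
|1⟩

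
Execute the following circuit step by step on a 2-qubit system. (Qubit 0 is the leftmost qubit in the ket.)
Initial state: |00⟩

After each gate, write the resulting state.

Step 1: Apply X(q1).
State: |01⟩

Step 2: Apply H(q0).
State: 1/√2|01⟩ + 1/√2|11⟩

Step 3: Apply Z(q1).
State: -1/√2|01⟩ - 1/√2|11⟩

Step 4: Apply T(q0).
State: -1/√2|01⟩ + (-1/2 - (1/2)i)|11⟩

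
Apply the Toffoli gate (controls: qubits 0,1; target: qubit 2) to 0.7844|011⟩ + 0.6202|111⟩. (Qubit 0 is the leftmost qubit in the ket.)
0.7844|011⟩ + 0.6202|110⟩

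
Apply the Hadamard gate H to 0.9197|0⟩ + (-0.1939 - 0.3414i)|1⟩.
(0.5132 - 0.2414i)|0⟩ + (0.7874 + 0.2414i)|1⟩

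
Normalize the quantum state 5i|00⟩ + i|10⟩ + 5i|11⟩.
0.7001i|00⟩ + 0.14i|10⟩ + 0.7001i|11⟩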